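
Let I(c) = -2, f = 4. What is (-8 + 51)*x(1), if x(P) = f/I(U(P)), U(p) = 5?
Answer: -86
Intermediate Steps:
x(P) = -2 (x(P) = 4/(-2) = 4*(-1/2) = -2)
(-8 + 51)*x(1) = (-8 + 51)*(-2) = 43*(-2) = -86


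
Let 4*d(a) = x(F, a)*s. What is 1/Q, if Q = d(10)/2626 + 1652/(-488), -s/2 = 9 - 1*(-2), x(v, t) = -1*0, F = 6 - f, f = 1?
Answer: -122/413 ≈ -0.29540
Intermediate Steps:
F = 5 (F = 6 - 1*1 = 6 - 1 = 5)
x(v, t) = 0
s = -22 (s = -2*(9 - 1*(-2)) = -2*(9 + 2) = -2*11 = -22)
d(a) = 0 (d(a) = (0*(-22))/4 = (¼)*0 = 0)
Q = -413/122 (Q = 0/2626 + 1652/(-488) = 0*(1/2626) + 1652*(-1/488) = 0 - 413/122 = -413/122 ≈ -3.3852)
1/Q = 1/(-413/122) = -122/413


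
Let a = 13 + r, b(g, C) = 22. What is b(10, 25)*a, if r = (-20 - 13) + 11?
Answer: -198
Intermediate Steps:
r = -22 (r = -33 + 11 = -22)
a = -9 (a = 13 - 22 = -9)
b(10, 25)*a = 22*(-9) = -198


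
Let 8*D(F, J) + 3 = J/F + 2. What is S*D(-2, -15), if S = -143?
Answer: -1859/16 ≈ -116.19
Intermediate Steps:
D(F, J) = -⅛ + J/(8*F) (D(F, J) = -3/8 + (J/F + 2)/8 = -3/8 + (2 + J/F)/8 = -3/8 + (¼ + J/(8*F)) = -⅛ + J/(8*F))
S*D(-2, -15) = -143*(-15 - 1*(-2))/(8*(-2)) = -143*(-1)*(-15 + 2)/(8*2) = -143*(-1)*(-13)/(8*2) = -143*13/16 = -1859/16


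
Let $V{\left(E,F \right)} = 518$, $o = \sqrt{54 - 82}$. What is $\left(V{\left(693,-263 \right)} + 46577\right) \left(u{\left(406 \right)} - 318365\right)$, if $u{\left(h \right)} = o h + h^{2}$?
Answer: $-7230448255 + 38241140 i \sqrt{7} \approx -7.2304 \cdot 10^{9} + 1.0118 \cdot 10^{8} i$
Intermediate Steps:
$o = 2 i \sqrt{7}$ ($o = \sqrt{-28} = 2 i \sqrt{7} \approx 5.2915 i$)
$u{\left(h \right)} = h^{2} + 2 i h \sqrt{7}$ ($u{\left(h \right)} = 2 i \sqrt{7} h + h^{2} = 2 i h \sqrt{7} + h^{2} = h^{2} + 2 i h \sqrt{7}$)
$\left(V{\left(693,-263 \right)} + 46577\right) \left(u{\left(406 \right)} - 318365\right) = \left(518 + 46577\right) \left(406 \left(406 + 2 i \sqrt{7}\right) - 318365\right) = 47095 \left(\left(164836 + 812 i \sqrt{7}\right) - 318365\right) = 47095 \left(-153529 + 812 i \sqrt{7}\right) = -7230448255 + 38241140 i \sqrt{7}$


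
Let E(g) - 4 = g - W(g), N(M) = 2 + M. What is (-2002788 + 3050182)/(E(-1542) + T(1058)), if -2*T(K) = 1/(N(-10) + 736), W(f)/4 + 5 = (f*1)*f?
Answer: -1525005664/13850307745 ≈ -0.11011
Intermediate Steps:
W(f) = -20 + 4*f² (W(f) = -20 + 4*((f*1)*f) = -20 + 4*(f*f) = -20 + 4*f²)
E(g) = 24 + g - 4*g² (E(g) = 4 + (g - (-20 + 4*g²)) = 4 + (g + (20 - 4*g²)) = 4 + (20 + g - 4*g²) = 24 + g - 4*g²)
T(K) = -1/1456 (T(K) = -1/(2*((2 - 10) + 736)) = -1/(2*(-8 + 736)) = -½/728 = -½*1/728 = -1/1456)
(-2002788 + 3050182)/(E(-1542) + T(1058)) = (-2002788 + 3050182)/((24 - 1542 - 4*(-1542)²) - 1/1456) = 1047394/((24 - 1542 - 4*2377764) - 1/1456) = 1047394/((24 - 1542 - 9511056) - 1/1456) = 1047394/(-9512574 - 1/1456) = 1047394/(-13850307745/1456) = 1047394*(-1456/13850307745) = -1525005664/13850307745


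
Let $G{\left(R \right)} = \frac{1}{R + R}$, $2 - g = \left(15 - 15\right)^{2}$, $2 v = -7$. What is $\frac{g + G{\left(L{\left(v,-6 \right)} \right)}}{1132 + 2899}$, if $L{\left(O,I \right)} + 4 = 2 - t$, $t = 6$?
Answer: $\frac{31}{64496} \approx 0.00048065$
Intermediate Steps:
$v = - \frac{7}{2}$ ($v = \frac{1}{2} \left(-7\right) = - \frac{7}{2} \approx -3.5$)
$L{\left(O,I \right)} = -8$ ($L{\left(O,I \right)} = -4 + \left(2 - 6\right) = -4 - 4 = -8$)
$g = 2$ ($g = 2 - \left(15 - 15\right)^{2} = 2 - 0^{2} = 2 - 0 = 2 + 0 = 2$)
$G{\left(R \right)} = \frac{1}{2 R}$
$\frac{g + G{\left(L{\left(v,-6 \right)} \right)}}{1132 + 2899} = \frac{2 + \frac{1}{2 \left(-8\right)}}{1132 + 2899} = \frac{2 + \frac{1}{2} \left(- \frac{1}{8}\right)}{4031} = \left(2 - \frac{1}{16}\right) \frac{1}{4031} = \frac{31}{16} \cdot \frac{1}{4031} = \frac{31}{64496}$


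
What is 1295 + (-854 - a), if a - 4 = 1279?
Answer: -842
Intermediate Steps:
a = 1283 (a = 4 + 1279 = 1283)
1295 + (-854 - a) = 1295 + (-854 - 1*1283) = 1295 + (-854 - 1283) = 1295 - 2137 = -842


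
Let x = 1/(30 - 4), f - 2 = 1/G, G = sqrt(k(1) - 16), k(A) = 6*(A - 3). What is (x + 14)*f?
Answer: 365/13 - 365*I*sqrt(7)/364 ≈ 28.077 - 2.653*I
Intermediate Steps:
k(A) = -18 + 6*A (k(A) = 6*(-3 + A) = -18 + 6*A)
G = 2*I*sqrt(7) (G = sqrt((-18 + 6*1) - 16) = sqrt((-18 + 6) - 16) = sqrt(-12 - 16) = sqrt(-28) = 2*I*sqrt(7) ≈ 5.2915*I)
f = 2 - I*sqrt(7)/14 (f = 2 + 1/(2*I*sqrt(7)) = 2 - I*sqrt(7)/14 ≈ 2.0 - 0.18898*I)
x = 1/26 ≈ 0.038462
(x + 14)*f = (1/26 + 14)*(2 - I*sqrt(7)/14) = 365*(2 - I*sqrt(7)/14)/26 = 365/13 - 365*I*sqrt(7)/364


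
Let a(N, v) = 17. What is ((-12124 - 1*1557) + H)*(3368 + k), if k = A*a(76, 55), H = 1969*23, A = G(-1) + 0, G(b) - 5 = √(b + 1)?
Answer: 109135518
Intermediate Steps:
G(b) = 5 + √(1 + b) (G(b) = 5 + √(b + 1) = 5 + √(1 + b))
A = 5 (A = (5 + √(1 - 1)) + 0 = (5 + √0) + 0 = (5 + 0) + 0 = 5 + 0 = 5)
H = 45287
k = 85 (k = 5*17 = 85)
((-12124 - 1*1557) + H)*(3368 + k) = ((-12124 - 1*1557) + 45287)*(3368 + 85) = ((-12124 - 1557) + 45287)*3453 = (-13681 + 45287)*3453 = 31606*3453 = 109135518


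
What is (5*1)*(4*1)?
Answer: 20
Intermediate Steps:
(5*1)*(4*1) = 5*4 = 20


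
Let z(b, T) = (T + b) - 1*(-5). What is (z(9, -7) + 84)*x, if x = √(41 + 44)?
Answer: 91*√85 ≈ 838.98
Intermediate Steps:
z(b, T) = 5 + T + b (z(b, T) = (T + b) + 5 = 5 + T + b)
x = √85 ≈ 9.2195
(z(9, -7) + 84)*x = ((5 - 7 + 9) + 84)*√85 = (7 + 84)*√85 = 91*√85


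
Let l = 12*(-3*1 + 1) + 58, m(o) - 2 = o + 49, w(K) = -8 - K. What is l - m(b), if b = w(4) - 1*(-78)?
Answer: -83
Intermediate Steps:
b = 66 (b = (-8 - 1*4) - 1*(-78) = (-8 - 4) + 78 = -12 + 78 = 66)
m(o) = 51 + o (m(o) = 2 + (o + 49) = 2 + (49 + o) = 51 + o)
l = 34 (l = 12*(-3 + 1) + 58 = 12*(-2) + 58 = -24 + 58 = 34)
l - m(b) = 34 - (51 + 66) = 34 - 1*117 = 34 - 117 = -83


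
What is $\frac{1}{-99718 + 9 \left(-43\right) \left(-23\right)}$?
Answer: $- \frac{1}{90817} \approx -1.1011 \cdot 10^{-5}$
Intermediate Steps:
$\frac{1}{-99718 + 9 \left(-43\right) \left(-23\right)} = \frac{1}{-99718 - -8901} = \frac{1}{-99718 + 8901} = \frac{1}{-90817} = - \frac{1}{90817}$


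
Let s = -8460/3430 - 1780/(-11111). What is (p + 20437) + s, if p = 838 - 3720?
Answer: 66894597149/3811073 ≈ 17553.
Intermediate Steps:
p = -2882
s = -8789366/3811073 (s = -8460*1/3430 - 1780*(-1/11111) = -846/343 + 1780/11111 = -8789366/3811073 ≈ -2.3063)
(p + 20437) + s = (-2882 + 20437) - 8789366/3811073 = 17555 - 8789366/3811073 = 66894597149/3811073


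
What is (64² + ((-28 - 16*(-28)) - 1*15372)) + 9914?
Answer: -942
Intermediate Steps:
(64² + ((-28 - 16*(-28)) - 1*15372)) + 9914 = (4096 + ((-28 + 448) - 15372)) + 9914 = (4096 + (420 - 15372)) + 9914 = (4096 - 14952) + 9914 = -10856 + 9914 = -942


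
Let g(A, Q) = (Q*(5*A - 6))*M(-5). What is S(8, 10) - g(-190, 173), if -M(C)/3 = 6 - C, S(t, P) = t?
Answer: -5457796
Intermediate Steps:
M(C) = -18 + 3*C (M(C) = -3*(6 - C) = -18 + 3*C)
g(A, Q) = -33*Q*(-6 + 5*A) (g(A, Q) = (Q*(5*A - 6))*(-18 + 3*(-5)) = (Q*(-6 + 5*A))*(-18 - 15) = (Q*(-6 + 5*A))*(-33) = -33*Q*(-6 + 5*A))
S(8, 10) - g(-190, 173) = 8 - 33*173*(6 - 5*(-190)) = 8 - 33*173*(6 + 950) = 8 - 33*173*956 = 8 - 1*5457804 = 8 - 5457804 = -5457796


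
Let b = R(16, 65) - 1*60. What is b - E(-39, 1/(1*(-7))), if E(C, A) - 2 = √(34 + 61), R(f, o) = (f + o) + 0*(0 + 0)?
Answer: 19 - √95 ≈ 9.2532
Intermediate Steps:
R(f, o) = f + o (R(f, o) = (f + o) + 0*0 = (f + o) + 0 = f + o)
E(C, A) = 2 + √95 (E(C, A) = 2 + √(34 + 61) = 2 + √95)
b = 21 (b = (16 + 65) - 1*60 = 81 - 60 = 21)
b - E(-39, 1/(1*(-7))) = 21 - (2 + √95) = 21 + (-2 - √95) = 19 - √95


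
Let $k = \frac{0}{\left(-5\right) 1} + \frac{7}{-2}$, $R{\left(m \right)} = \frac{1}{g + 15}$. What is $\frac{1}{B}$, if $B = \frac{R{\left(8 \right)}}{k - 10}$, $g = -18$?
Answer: $\frac{81}{2} \approx 40.5$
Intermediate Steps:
$R{\left(m \right)} = - \frac{1}{3}$ ($R{\left(m \right)} = \frac{1}{-18 + 15} = \frac{1}{-3} = - \frac{1}{3}$)
$k = - \frac{7}{2}$ ($k = \frac{0}{-5} + 7 \left(- \frac{1}{2}\right) = 0 \left(- \frac{1}{5}\right) - \frac{7}{2} = 0 - \frac{7}{2} = - \frac{7}{2} \approx -3.5$)
$B = \frac{2}{81}$ ($B = \frac{1}{- \frac{7}{2} - 10} \left(- \frac{1}{3}\right) = \frac{1}{- \frac{27}{2}} \left(- \frac{1}{3}\right) = \left(- \frac{2}{27}\right) \left(- \frac{1}{3}\right) = \frac{2}{81} \approx 0.024691$)
$\frac{1}{B} = \frac{1}{\frac{2}{81}} = \frac{81}{2}$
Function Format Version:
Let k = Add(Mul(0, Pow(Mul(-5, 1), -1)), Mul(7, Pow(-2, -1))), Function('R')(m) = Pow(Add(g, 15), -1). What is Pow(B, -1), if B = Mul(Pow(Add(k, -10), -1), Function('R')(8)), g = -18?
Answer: Rational(81, 2) ≈ 40.500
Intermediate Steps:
Function('R')(m) = Rational(-1, 3) (Function('R')(m) = Pow(Add(-18, 15), -1) = Pow(-3, -1) = Rational(-1, 3))
k = Rational(-7, 2) (k = Add(Mul(0, Pow(-5, -1)), Mul(7, Rational(-1, 2))) = Add(Mul(0, Rational(-1, 5)), Rational(-7, 2)) = Add(0, Rational(-7, 2)) = Rational(-7, 2) ≈ -3.5000)
B = Rational(2, 81) (B = Mul(Pow(Add(Rational(-7, 2), -10), -1), Rational(-1, 3)) = Mul(Pow(Rational(-27, 2), -1), Rational(-1, 3)) = Mul(Rational(-2, 27), Rational(-1, 3)) = Rational(2, 81) ≈ 0.024691)
Pow(B, -1) = Pow(Rational(2, 81), -1) = Rational(81, 2)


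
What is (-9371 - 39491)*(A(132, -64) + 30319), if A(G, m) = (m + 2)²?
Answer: -1669272506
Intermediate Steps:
A(G, m) = (2 + m)²
(-9371 - 39491)*(A(132, -64) + 30319) = (-9371 - 39491)*((2 - 64)² + 30319) = -48862*((-62)² + 30319) = -48862*(3844 + 30319) = -48862*34163 = -1669272506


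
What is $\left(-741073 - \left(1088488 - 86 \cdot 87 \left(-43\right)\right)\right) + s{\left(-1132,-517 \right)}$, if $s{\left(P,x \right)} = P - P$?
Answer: $-2151287$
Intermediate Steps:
$s{\left(P,x \right)} = 0$
$\left(-741073 - \left(1088488 - 86 \cdot 87 \left(-43\right)\right)\right) + s{\left(-1132,-517 \right)} = \left(-741073 - \left(1088488 - 86 \cdot 87 \left(-43\right)\right)\right) + 0 = \left(-741073 + \left(\left(7482 \left(-43\right) - 846370\right) - 242118\right)\right) + 0 = \left(-741073 - 1410214\right) + 0 = -2151287 + 0 = -2151287$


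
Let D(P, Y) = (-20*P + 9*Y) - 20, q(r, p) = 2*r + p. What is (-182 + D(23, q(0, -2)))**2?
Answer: 462400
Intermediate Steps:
q(r, p) = p + 2*r
D(P, Y) = -20 - 20*P + 9*Y
(-182 + D(23, q(0, -2)))**2 = (-182 + (-20 - 20*23 + 9*(-2 + 2*0)))**2 = (-182 + (-20 - 460 + 9*(-2 + 0)))**2 = (-182 + (-20 - 460 + 9*(-2)))**2 = (-182 + (-20 - 460 - 18))**2 = (-182 - 498)**2 = (-680)**2 = 462400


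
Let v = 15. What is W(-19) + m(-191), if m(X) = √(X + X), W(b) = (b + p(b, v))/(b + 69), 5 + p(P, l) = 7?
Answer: -17/50 + I*√382 ≈ -0.34 + 19.545*I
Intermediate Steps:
p(P, l) = 2 (p(P, l) = -5 + 7 = 2)
W(b) = (2 + b)/(69 + b) (W(b) = (b + 2)/(b + 69) = (2 + b)/(69 + b))
m(X) = √2*√X (m(X) = √(2*X) = √2*√X)
W(-19) + m(-191) = (2 - 19)/(69 - 19) + √2*√(-191) = -17/50 + √2*(I*√191) = (1/50)*(-17) + I*√382 = -17/50 + I*√382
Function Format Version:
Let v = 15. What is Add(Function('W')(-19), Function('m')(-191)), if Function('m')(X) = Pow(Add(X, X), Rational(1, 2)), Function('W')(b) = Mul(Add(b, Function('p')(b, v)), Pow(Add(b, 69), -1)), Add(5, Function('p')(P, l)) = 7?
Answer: Add(Rational(-17, 50), Mul(I, Pow(382, Rational(1, 2)))) ≈ Add(-0.34000, Mul(19.545, I))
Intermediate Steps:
Function('p')(P, l) = 2 (Function('p')(P, l) = Add(-5, 7) = 2)
Function('W')(b) = Mul(Pow(Add(69, b), -1), Add(2, b)) (Function('W')(b) = Mul(Add(b, 2), Pow(Add(b, 69), -1)) = Mul(Add(2, b), Pow(Add(69, b), -1)) = Mul(Pow(Add(69, b), -1), Add(2, b)))
Function('m')(X) = Mul(Pow(2, Rational(1, 2)), Pow(X, Rational(1, 2))) (Function('m')(X) = Pow(Mul(2, X), Rational(1, 2)) = Mul(Pow(2, Rational(1, 2)), Pow(X, Rational(1, 2))))
Add(Function('W')(-19), Function('m')(-191)) = Add(Mul(Pow(Add(69, -19), -1), Add(2, -19)), Mul(Pow(2, Rational(1, 2)), Pow(-191, Rational(1, 2)))) = Add(Mul(Pow(50, -1), -17), Mul(Pow(2, Rational(1, 2)), Mul(I, Pow(191, Rational(1, 2))))) = Add(Mul(Rational(1, 50), -17), Mul(I, Pow(382, Rational(1, 2)))) = Add(Rational(-17, 50), Mul(I, Pow(382, Rational(1, 2))))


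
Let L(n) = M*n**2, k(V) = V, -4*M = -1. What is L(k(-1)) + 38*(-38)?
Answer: -5775/4 ≈ -1443.8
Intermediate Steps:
M = 1/4 (M = -1/4*(-1) = 1/4 ≈ 0.25000)
L(n) = n**2/4
L(k(-1)) + 38*(-38) = (1/4)*(-1)**2 + 38*(-38) = (1/4)*1 - 1444 = 1/4 - 1444 = -5775/4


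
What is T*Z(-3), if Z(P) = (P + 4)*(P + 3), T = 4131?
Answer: 0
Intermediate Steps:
Z(P) = (3 + P)*(4 + P) (Z(P) = (4 + P)*(3 + P) = (3 + P)*(4 + P))
T*Z(-3) = 4131*(12 + (-3)² + 7*(-3)) = 4131*(12 + 9 - 21) = 4131*0 = 0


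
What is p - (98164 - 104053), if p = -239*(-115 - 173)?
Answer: 74721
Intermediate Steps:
p = 68832 (p = -239*(-288) = 68832)
p - (98164 - 104053) = 68832 - (98164 - 104053) = 68832 - 1*(-5889) = 68832 + 5889 = 74721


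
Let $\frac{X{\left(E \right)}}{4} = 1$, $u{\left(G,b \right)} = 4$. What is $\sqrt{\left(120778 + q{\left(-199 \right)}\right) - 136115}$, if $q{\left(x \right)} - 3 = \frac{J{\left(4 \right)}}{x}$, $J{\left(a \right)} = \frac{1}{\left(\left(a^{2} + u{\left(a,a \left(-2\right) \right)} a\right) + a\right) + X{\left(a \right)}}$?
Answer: $\frac{i \sqrt{242896695590}}{3980} \approx 123.83 i$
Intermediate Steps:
$X{\left(E \right)} = 4$ ($X{\left(E \right)} = 4 \cdot 1 = 4$)
$J{\left(a \right)} = \frac{1}{4 + a^{2} + 5 a}$ ($J{\left(a \right)} = \frac{1}{\left(\left(a^{2} + 4 a\right) + a\right) + 4} = \frac{1}{\left(a^{2} + 5 a\right) + 4} = \frac{1}{4 + a^{2} + 5 a}$)
$q{\left(x \right)} = 3 + \frac{1}{40 x}$ ($q{\left(x \right)} = 3 + \frac{1}{\left(4 + 4^{2} + 5 \cdot 4\right) x} = 3 + \frac{1}{\left(4 + 16 + 20\right) x} = 3 + \frac{1}{40 x}$)
$\sqrt{\left(120778 + q{\left(-199 \right)}\right) - 136115} = \sqrt{\left(120778 + \left(3 + \frac{1}{40 \left(-199\right)}\right)\right) - 136115} = \sqrt{\left(120778 + \left(3 + \frac{1}{40} \left(- \frac{1}{199}\right)\right)\right) - 136115} = \sqrt{\left(120778 + \left(3 - \frac{1}{7960}\right)\right) - 136115} = \sqrt{\left(120778 + \frac{23879}{7960}\right) - 136115} = \sqrt{\frac{961416759}{7960} - 136115} = \sqrt{- \frac{122058641}{7960}} = \frac{i \sqrt{242896695590}}{3980}$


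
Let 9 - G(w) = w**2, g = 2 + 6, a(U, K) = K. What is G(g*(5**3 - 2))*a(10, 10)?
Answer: -9682470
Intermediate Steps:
g = 8
G(w) = 9 - w**2
G(g*(5**3 - 2))*a(10, 10) = (9 - (8*(5**3 - 2))**2)*10 = (9 - (8*(125 - 2))**2)*10 = (9 - (8*123)**2)*10 = (9 - 1*984**2)*10 = (9 - 1*968256)*10 = (9 - 968256)*10 = -968247*10 = -9682470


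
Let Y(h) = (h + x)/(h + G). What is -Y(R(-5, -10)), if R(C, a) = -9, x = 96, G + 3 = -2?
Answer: 87/14 ≈ 6.2143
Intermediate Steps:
G = -5 (G = -3 - 2 = -5)
Y(h) = (96 + h)/(-5 + h) (Y(h) = (h + 96)/(h - 5) = (96 + h)/(-5 + h))
-Y(R(-5, -10)) = -(96 - 9)/(-5 - 9) = -87/(-14) = -(-1)*87/14 = -1*(-87/14) = 87/14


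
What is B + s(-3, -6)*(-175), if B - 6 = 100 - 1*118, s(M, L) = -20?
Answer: 3488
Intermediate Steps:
B = -12 (B = 6 + (100 - 1*118) = 6 + (100 - 118) = 6 - 18 = -12)
B + s(-3, -6)*(-175) = -12 - 20*(-175) = -12 + 3500 = 3488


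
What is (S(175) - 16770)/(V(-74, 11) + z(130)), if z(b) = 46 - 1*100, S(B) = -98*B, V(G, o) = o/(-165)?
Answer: 508800/811 ≈ 627.37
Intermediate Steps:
V(G, o) = -o/165 (V(G, o) = o*(-1/165) = -o/165)
z(b) = -54 (z(b) = 46 - 100 = -54)
(S(175) - 16770)/(V(-74, 11) + z(130)) = (-98*175 - 16770)/(-1/165*11 - 54) = (-17150 - 16770)/(-1/15 - 54) = -33920/(-811/15) = -33920*(-15/811) = 508800/811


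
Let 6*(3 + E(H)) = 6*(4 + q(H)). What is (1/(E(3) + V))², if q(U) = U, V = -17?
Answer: 1/169 ≈ 0.0059172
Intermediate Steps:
E(H) = 1 + H (E(H) = -3 + (6*(4 + H))/6 = -3 + (24 + 6*H)/6 = -3 + (4 + H) = 1 + H)
(1/(E(3) + V))² = (1/((1 + 3) - 17))² = (1/(4 - 17))² = (1/(-13))² = (-1/13)² = 1/169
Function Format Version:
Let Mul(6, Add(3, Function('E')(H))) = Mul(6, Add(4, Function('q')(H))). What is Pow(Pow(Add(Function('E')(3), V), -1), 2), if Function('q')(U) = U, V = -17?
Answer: Rational(1, 169) ≈ 0.0059172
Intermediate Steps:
Function('E')(H) = Add(1, H) (Function('E')(H) = Add(-3, Mul(Rational(1, 6), Mul(6, Add(4, H)))) = Add(-3, Mul(Rational(1, 6), Add(24, Mul(6, H)))) = Add(-3, Add(4, H)) = Add(1, H))
Pow(Pow(Add(Function('E')(3), V), -1), 2) = Pow(Pow(Add(Add(1, 3), -17), -1), 2) = Pow(Pow(Add(4, -17), -1), 2) = Pow(Pow(-13, -1), 2) = Pow(Rational(-1, 13), 2) = Rational(1, 169)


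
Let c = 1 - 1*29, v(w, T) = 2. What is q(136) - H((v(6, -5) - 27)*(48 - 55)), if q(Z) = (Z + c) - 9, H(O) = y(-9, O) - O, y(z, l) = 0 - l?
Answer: 449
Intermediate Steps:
c = -28 (c = 1 - 29 = -28)
y(z, l) = -l
H(O) = -2*O (H(O) = -O - O = -2*O)
q(Z) = -37 + Z (q(Z) = (Z - 28) - 9 = (-28 + Z) - 9 = -37 + Z)
q(136) - H((v(6, -5) - 27)*(48 - 55)) = (-37 + 136) - (-2)*(2 - 27)*(48 - 55) = 99 - (-2)*(-25*(-7)) = 99 - (-2)*175 = 99 - 1*(-350) = 99 + 350 = 449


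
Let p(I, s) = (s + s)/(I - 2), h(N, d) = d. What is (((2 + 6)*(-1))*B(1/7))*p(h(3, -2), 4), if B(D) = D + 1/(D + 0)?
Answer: 800/7 ≈ 114.29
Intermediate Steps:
p(I, s) = 2*s/(-2 + I) (p(I, s) = (2*s)/(-2 + I) = 2*s/(-2 + I))
B(D) = D + 1/D
(((2 + 6)*(-1))*B(1/7))*p(h(3, -2), 4) = (((2 + 6)*(-1))*(1/7 + 1/(1/7)))*(2*4/(-2 - 2)) = ((8*(-1))*(⅐ + 1/(⅐)))*(2*4/(-4)) = (-8*(⅐ + 7))*(2*4*(-¼)) = -8*50/7*(-2) = -400/7*(-2) = 800/7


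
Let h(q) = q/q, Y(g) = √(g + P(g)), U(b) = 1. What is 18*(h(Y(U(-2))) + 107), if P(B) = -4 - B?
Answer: 1944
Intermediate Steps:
Y(g) = 2*I (Y(g) = √(g + (-4 - g)) = √(-4) = 2*I)
h(q) = 1
18*(h(Y(U(-2))) + 107) = 18*(1 + 107) = 18*108 = 1944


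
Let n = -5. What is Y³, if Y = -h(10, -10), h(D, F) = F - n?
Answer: 125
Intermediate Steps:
h(D, F) = 5 + F (h(D, F) = F - 1*(-5) = F + 5 = 5 + F)
Y = 5 (Y = -(5 - 10) = -1*(-5) = 5)
Y³ = 5³ = 125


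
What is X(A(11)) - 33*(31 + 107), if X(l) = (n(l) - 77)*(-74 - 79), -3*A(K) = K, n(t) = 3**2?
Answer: 5850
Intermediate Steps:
n(t) = 9
A(K) = -K/3
X(l) = 10404 (X(l) = (9 - 77)*(-74 - 79) = -68*(-153) = 10404)
X(A(11)) - 33*(31 + 107) = 10404 - 33*(31 + 107) = 10404 - 33*138 = 10404 - 1*4554 = 10404 - 4554 = 5850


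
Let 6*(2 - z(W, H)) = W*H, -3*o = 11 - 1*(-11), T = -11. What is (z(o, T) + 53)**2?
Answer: 139876/81 ≈ 1726.9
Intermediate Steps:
o = -22/3 (o = -(11 - 1*(-11))/3 = -(11 + 11)/3 = -1/3*22 = -22/3 ≈ -7.3333)
z(W, H) = 2 - H*W/6 (z(W, H) = 2 - W*H/6 = 2 - H*W/6)
(z(o, T) + 53)**2 = ((2 - 1/6*(-11)*(-22/3)) + 53)**2 = ((2 - 121/9) + 53)**2 = (-103/9 + 53)**2 = (374/9)**2 = 139876/81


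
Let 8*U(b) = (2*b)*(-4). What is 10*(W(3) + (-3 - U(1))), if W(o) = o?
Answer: 10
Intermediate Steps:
U(b) = -b (U(b) = ((2*b)*(-4))/8 = (-8*b)/8 = -b)
10*(W(3) + (-3 - U(1))) = 10*(3 + (-3 - (-1))) = 10*(3 + (-3 - 1*(-1))) = 10*(3 + (-3 + 1)) = 10*(3 - 2) = 10*1 = 10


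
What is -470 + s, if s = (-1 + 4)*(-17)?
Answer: -521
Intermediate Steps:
s = -51 (s = 3*(-17) = -51)
-470 + s = -470 - 51 = -521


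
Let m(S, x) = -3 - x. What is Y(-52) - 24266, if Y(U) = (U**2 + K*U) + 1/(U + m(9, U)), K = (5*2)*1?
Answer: -66247/3 ≈ -22082.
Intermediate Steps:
K = 10 (K = 10*1 = 10)
Y(U) = -1/3 + U**2 + 10*U (Y(U) = (U**2 + 10*U) + 1/(U + (-3 - U)) = (U**2 + 10*U) + 1/(-3) = (U**2 + 10*U) - 1/3 = -1/3 + U**2 + 10*U)
Y(-52) - 24266 = (-1/3 + (-52)**2 + 10*(-52)) - 24266 = (-1/3 + 2704 - 520) - 24266 = 6551/3 - 24266 = -66247/3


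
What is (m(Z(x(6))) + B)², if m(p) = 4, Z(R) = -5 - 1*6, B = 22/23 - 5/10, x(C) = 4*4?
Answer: 42025/2116 ≈ 19.861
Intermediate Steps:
x(C) = 16
B = 21/46 (B = 22*(1/23) - 5*⅒ = 22/23 - ½ = 21/46 ≈ 0.45652)
Z(R) = -11 (Z(R) = -5 - 6 = -11)
(m(Z(x(6))) + B)² = (4 + 21/46)² = (205/46)² = 42025/2116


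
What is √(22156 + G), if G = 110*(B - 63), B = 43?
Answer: 2*√4989 ≈ 141.27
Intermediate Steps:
G = -2200 (G = 110*(43 - 63) = 110*(-20) = -2200)
√(22156 + G) = √(22156 - 2200) = √19956 = 2*√4989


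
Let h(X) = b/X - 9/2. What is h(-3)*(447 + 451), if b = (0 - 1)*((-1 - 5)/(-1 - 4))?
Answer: -18409/5 ≈ -3681.8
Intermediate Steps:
b = -6/5 (b = -(-6)/(-5) = -(-6)*(-1)/5 = -1*6/5 = -6/5 ≈ -1.2000)
h(X) = -9/2 - 6/(5*X) (h(X) = -6/(5*X) - 9/2 = -9/2 - 6/(5*X))
h(-3)*(447 + 451) = ((3/10)*(-4 - 15*(-3))/(-3))*(447 + 451) = ((3/10)*(-1/3)*(-4 + 45))*898 = ((3/10)*(-1/3)*41)*898 = -41/10*898 = -18409/5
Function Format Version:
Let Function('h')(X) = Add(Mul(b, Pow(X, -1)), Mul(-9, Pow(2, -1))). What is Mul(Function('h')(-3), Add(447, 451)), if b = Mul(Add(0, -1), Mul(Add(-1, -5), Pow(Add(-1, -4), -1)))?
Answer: Rational(-18409, 5) ≈ -3681.8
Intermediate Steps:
b = Rational(-6, 5) (b = Mul(-1, Mul(-6, Pow(-5, -1))) = Mul(-1, Mul(-6, Rational(-1, 5))) = Mul(-1, Rational(6, 5)) = Rational(-6, 5) ≈ -1.2000)
Function('h')(X) = Add(Rational(-9, 2), Mul(Rational(-6, 5), Pow(X, -1))) (Function('h')(X) = Add(Mul(Rational(-6, 5), Pow(X, -1)), Mul(-9, Pow(2, -1))) = Add(Mul(Rational(-6, 5), Pow(X, -1)), Mul(-9, Rational(1, 2))) = Add(Mul(Rational(-6, 5), Pow(X, -1)), Rational(-9, 2)) = Add(Rational(-9, 2), Mul(Rational(-6, 5), Pow(X, -1))))
Mul(Function('h')(-3), Add(447, 451)) = Mul(Mul(Rational(3, 10), Pow(-3, -1), Add(-4, Mul(-15, -3))), Add(447, 451)) = Mul(Mul(Rational(3, 10), Rational(-1, 3), Add(-4, 45)), 898) = Mul(Mul(Rational(3, 10), Rational(-1, 3), 41), 898) = Mul(Rational(-41, 10), 898) = Rational(-18409, 5)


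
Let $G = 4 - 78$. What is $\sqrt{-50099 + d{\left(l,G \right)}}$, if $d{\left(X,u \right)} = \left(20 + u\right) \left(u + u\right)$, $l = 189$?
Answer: $i \sqrt{42107} \approx 205.2 i$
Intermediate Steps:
$G = -74$ ($G = 4 - 78 = -74$)
$d{\left(X,u \right)} = 2 u \left(20 + u\right)$ ($d{\left(X,u \right)} = \left(20 + u\right) 2 u = 2 u \left(20 + u\right)$)
$\sqrt{-50099 + d{\left(l,G \right)}} = \sqrt{-50099 + 2 \left(-74\right) \left(20 - 74\right)} = \sqrt{-50099 + 2 \left(-74\right) \left(-54\right)} = \sqrt{-50099 + 7992} = \sqrt{-42107} = i \sqrt{42107}$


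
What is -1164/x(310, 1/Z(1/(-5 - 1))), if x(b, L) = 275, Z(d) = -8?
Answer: -1164/275 ≈ -4.2327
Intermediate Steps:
-1164/x(310, 1/Z(1/(-5 - 1))) = -1164/275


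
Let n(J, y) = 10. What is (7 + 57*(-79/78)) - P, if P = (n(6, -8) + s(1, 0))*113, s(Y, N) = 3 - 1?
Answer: -36575/26 ≈ -1406.7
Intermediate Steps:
s(Y, N) = 2
P = 1356 (P = (10 + 2)*113 = 12*113 = 1356)
(7 + 57*(-79/78)) - P = (7 + 57*(-79/78)) - 1*1356 = (7 + 57*(-79*1/78)) - 1356 = (7 + 57*(-79/78)) - 1356 = (7 - 1501/26) - 1356 = -1319/26 - 1356 = -36575/26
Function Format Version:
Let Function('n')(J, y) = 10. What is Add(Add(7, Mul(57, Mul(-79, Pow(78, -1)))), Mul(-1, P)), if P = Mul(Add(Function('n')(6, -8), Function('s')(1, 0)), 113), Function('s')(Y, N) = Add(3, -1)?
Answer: Rational(-36575, 26) ≈ -1406.7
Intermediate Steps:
Function('s')(Y, N) = 2
P = 1356 (P = Mul(Add(10, 2), 113) = Mul(12, 113) = 1356)
Add(Add(7, Mul(57, Mul(-79, Pow(78, -1)))), Mul(-1, P)) = Add(Add(7, Mul(57, Mul(-79, Pow(78, -1)))), Mul(-1, 1356)) = Add(Add(7, Mul(57, Mul(-79, Rational(1, 78)))), -1356) = Add(Add(7, Mul(57, Rational(-79, 78))), -1356) = Add(Add(7, Rational(-1501, 26)), -1356) = Add(Rational(-1319, 26), -1356) = Rational(-36575, 26)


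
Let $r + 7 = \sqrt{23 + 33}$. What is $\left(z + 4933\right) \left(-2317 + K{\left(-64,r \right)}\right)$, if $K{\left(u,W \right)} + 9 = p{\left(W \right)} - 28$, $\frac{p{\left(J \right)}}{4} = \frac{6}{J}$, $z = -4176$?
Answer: $-1763810 + \frac{36336 \sqrt{14}}{7} \approx -1.7444 \cdot 10^{6}$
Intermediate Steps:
$r = -7 + 2 \sqrt{14}$ ($r = -7 + \sqrt{23 + 33} = -7 + \sqrt{56} = -7 + 2 \sqrt{14} \approx 0.48331$)
$p{\left(J \right)} = \frac{24}{J}$ ($p{\left(J \right)} = 4 \frac{6}{J} = \frac{24}{J}$)
$K{\left(u,W \right)} = -37 + \frac{24}{W}$ ($K{\left(u,W \right)} = -9 + \left(\frac{24}{W} - 28\right) = -9 - \left(28 - \frac{24}{W}\right) = -37 + \frac{24}{W}$)
$\left(z + 4933\right) \left(-2317 + K{\left(-64,r \right)}\right) = \left(-4176 + 4933\right) \left(-2317 - \left(37 - \frac{24}{-7 + 2 \sqrt{14}}\right)\right) = 757 \left(-2354 + \frac{24}{-7 + 2 \sqrt{14}}\right) = -1781978 + \frac{18168}{-7 + 2 \sqrt{14}}$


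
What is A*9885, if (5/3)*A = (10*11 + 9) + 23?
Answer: 842202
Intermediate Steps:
A = 426/5 (A = 3*((10*11 + 9) + 23)/5 = 3*((110 + 9) + 23)/5 = 3*(119 + 23)/5 = (⅗)*142 = 426/5 ≈ 85.200)
A*9885 = (426/5)*9885 = 842202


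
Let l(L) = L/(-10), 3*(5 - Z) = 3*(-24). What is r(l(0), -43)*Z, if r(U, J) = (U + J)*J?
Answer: 53621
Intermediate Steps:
Z = 29 (Z = 5 - (-24) = 5 - ⅓*(-72) = 5 + 24 = 29)
l(L) = -L/10 (l(L) = L*(-⅒) = -L/10)
r(U, J) = J*(J + U) (r(U, J) = (J + U)*J = J*(J + U))
r(l(0), -43)*Z = -43*(-43 - ⅒*0)*29 = -43*(-43 + 0)*29 = -43*(-43)*29 = 1849*29 = 53621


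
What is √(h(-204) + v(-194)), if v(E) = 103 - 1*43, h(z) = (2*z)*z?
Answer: 2*√20823 ≈ 288.60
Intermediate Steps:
h(z) = 2*z²
v(E) = 60 (v(E) = 103 - 43 = 60)
√(h(-204) + v(-194)) = √(2*(-204)² + 60) = √(2*41616 + 60) = √(83232 + 60) = √83292 = 2*√20823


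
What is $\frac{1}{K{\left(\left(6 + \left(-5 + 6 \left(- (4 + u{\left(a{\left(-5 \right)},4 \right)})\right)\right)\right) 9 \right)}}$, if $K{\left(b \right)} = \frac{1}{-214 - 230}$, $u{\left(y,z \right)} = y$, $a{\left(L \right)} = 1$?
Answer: $-444$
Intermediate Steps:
$K{\left(b \right)} = - \frac{1}{444}$ ($K{\left(b \right)} = \frac{1}{-444} = - \frac{1}{444}$)
$\frac{1}{K{\left(\left(6 + \left(-5 + 6 \left(- (4 + u{\left(a{\left(-5 \right)},4 \right)})\right)\right)\right) 9 \right)}} = \frac{1}{- \frac{1}{444}} = -444$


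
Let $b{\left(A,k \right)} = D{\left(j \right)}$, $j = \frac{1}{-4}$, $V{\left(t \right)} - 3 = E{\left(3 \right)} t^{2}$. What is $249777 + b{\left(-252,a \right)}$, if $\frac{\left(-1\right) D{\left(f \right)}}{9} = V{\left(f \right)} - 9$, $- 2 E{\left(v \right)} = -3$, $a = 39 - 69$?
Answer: $\frac{7994565}{32} \approx 2.4983 \cdot 10^{5}$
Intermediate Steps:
$a = -30$ ($a = 39 - 69 = -30$)
$E{\left(v \right)} = \frac{3}{2}$ ($E{\left(v \right)} = \left(- \frac{1}{2}\right) \left(-3\right) = \frac{3}{2}$)
$V{\left(t \right)} = 3 + \frac{3 t^{2}}{2}$
$j = - \frac{1}{4} \approx -0.25$
$D{\left(f \right)} = 54 - \frac{27 f^{2}}{2}$ ($D{\left(f \right)} = - 9 \left(\left(3 + \frac{3 f^{2}}{2}\right) - 9\right) = - 9 \left(-6 + \frac{3 f^{2}}{2}\right) = 54 - \frac{27 f^{2}}{2}$)
$b{\left(A,k \right)} = \frac{1701}{32}$ ($b{\left(A,k \right)} = 54 - \frac{27 \left(- \frac{1}{4}\right)^{2}}{2} = 54 - \frac{27}{32} = \frac{1701}{32}$)
$249777 + b{\left(-252,a \right)} = 249777 + \frac{1701}{32} = \frac{7994565}{32}$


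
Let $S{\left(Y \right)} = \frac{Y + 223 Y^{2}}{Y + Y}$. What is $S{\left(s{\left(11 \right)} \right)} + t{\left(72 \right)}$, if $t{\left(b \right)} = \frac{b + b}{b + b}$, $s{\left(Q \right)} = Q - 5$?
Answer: $\frac{1341}{2} \approx 670.5$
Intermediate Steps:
$s{\left(Q \right)} = -5 + Q$ ($s{\left(Q \right)} = Q - 5 = -5 + Q$)
$S{\left(Y \right)} = \frac{Y + 223 Y^{2}}{2 Y}$
$t{\left(b \right)} = 1$ ($t{\left(b \right)} = \frac{2 b}{2 b} = 2 b \frac{1}{2 b} = 1$)
$S{\left(s{\left(11 \right)} \right)} + t{\left(72 \right)} = \left(\frac{1}{2} + \frac{223 \left(-5 + 11\right)}{2}\right) + 1 = \left(\frac{1}{2} + \frac{223}{2} \cdot 6\right) + 1 = \left(\frac{1}{2} + 669\right) + 1 = \frac{1339}{2} + 1 = \frac{1341}{2}$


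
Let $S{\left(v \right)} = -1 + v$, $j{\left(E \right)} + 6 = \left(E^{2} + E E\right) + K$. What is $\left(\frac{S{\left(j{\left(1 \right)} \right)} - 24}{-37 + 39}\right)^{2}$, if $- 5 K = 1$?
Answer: $\frac{5329}{25} \approx 213.16$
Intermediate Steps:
$K = - \frac{1}{5}$ ($K = \left(- \frac{1}{5}\right) 1 = - \frac{1}{5} \approx -0.2$)
$j{\left(E \right)} = - \frac{31}{5} + 2 E^{2}$ ($j{\left(E \right)} = -6 - \left(\frac{1}{5} - E^{2} - E E\right) = -6 + \left(\left(E^{2} + E^{2}\right) - \frac{1}{5}\right) = -6 + \left(2 E^{2} - \frac{1}{5}\right) = -6 + \left(- \frac{1}{5} + 2 E^{2}\right) = - \frac{31}{5} + 2 E^{2}$)
$\left(\frac{S{\left(j{\left(1 \right)} \right)} - 24}{-37 + 39}\right)^{2} = \left(\frac{\left(-1 - \left(\frac{31}{5} - 2 \cdot 1^{2}\right)\right) - 24}{-37 + 39}\right)^{2} = \left(\frac{\left(-1 + \left(- \frac{31}{5} + 2 \cdot 1\right)\right) - 24}{2}\right)^{2} = \left(\left(\left(-1 + \left(- \frac{31}{5} + 2\right)\right) - 24\right) \frac{1}{2}\right)^{2} = \left(\left(\left(-1 - \frac{21}{5}\right) - 24\right) \frac{1}{2}\right)^{2} = \left(\left(- \frac{26}{5} - 24\right) \frac{1}{2}\right)^{2} = \left(\left(- \frac{146}{5}\right) \frac{1}{2}\right)^{2} = \left(- \frac{73}{5}\right)^{2} = \frac{5329}{25}$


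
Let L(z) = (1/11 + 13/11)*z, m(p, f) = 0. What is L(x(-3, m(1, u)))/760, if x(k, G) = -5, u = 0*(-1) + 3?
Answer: -7/836 ≈ -0.0083732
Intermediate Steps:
u = 3 (u = 0 + 3 = 3)
L(z) = 14*z/11 (L(z) = (1/11 + 13*(1/11))*z = (1/11 + 13/11)*z = 14*z/11)
L(x(-3, m(1, u)))/760 = ((14/11)*(-5))/760 = -70/11*1/760 = -7/836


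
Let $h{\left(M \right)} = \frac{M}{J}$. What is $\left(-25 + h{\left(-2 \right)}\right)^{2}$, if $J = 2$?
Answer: $676$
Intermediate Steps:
$h{\left(M \right)} = \frac{M}{2}$
$\left(-25 + h{\left(-2 \right)}\right)^{2} = \left(-25 + \frac{1}{2} \left(-2\right)\right)^{2} = \left(-25 - 1\right)^{2} = \left(-26\right)^{2} = 676$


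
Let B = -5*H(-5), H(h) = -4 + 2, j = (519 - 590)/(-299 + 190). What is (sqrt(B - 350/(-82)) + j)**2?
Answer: 7157066/487121 + 426*sqrt(2665)/4469 ≈ 19.614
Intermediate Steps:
j = 71/109 (j = -71/(-109) = -71*(-1/109) = 71/109 ≈ 0.65138)
H(h) = -2
B = 10 (B = -5*(-2) = 10)
(sqrt(B - 350/(-82)) + j)**2 = (sqrt(10 - 350/(-82)) + 71/109)**2 = (sqrt(10 - 350*(-1/82)) + 71/109)**2 = (sqrt(10 + 175/41) + 71/109)**2 = (sqrt(585/41) + 71/109)**2 = (3*sqrt(2665)/41 + 71/109)**2 = (71/109 + 3*sqrt(2665)/41)**2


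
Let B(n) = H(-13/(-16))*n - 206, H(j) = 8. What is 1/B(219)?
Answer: 1/1546 ≈ 0.00064683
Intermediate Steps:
B(n) = -206 + 8*n (B(n) = 8*n - 206 = -206 + 8*n)
1/B(219) = 1/(-206 + 8*219) = 1/(-206 + 1752) = 1/1546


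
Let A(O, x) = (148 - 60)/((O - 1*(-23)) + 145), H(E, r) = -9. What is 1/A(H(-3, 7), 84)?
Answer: 159/88 ≈ 1.8068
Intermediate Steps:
A(O, x) = 88/(168 + O) (A(O, x) = 88/((O + 23) + 145) = 88/((23 + O) + 145) = 88/(168 + O))
1/A(H(-3, 7), 84) = 1/(88/(168 - 9)) = 1/(88/159) = 159/88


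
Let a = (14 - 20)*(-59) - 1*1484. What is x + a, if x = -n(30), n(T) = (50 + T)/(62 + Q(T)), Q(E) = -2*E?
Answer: -1170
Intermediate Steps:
a = -1130 (a = -6*(-59) - 1484 = 354 - 1484 = -1130)
n(T) = (50 + T)/(62 - 2*T)
x = -40 (x = -(-50 - 1*30)/(2*(-31 + 30)) = -(-50 - 30)/(2*(-1)) = -(-1)*(-80)/2 = -1*40 = -40)
x + a = -40 - 1130 = -1170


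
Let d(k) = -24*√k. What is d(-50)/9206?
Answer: -60*I*√2/4603 ≈ -0.018434*I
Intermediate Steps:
d(-50)/9206 = -120*I*√2/9206 = -120*I*√2*(1/9206) = -60*I*√2/4603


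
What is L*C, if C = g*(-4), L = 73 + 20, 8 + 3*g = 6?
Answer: 248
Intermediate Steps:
g = -⅔ (g = -8/3 + (⅓)*6 = -8/3 + 2 = -⅔ ≈ -0.66667)
L = 93
C = 8/3 (C = -⅔*(-4) = 8/3 ≈ 2.6667)
L*C = 93*(8/3) = 248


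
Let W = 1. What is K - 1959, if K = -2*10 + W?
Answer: -1978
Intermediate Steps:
K = -19 (K = -2*10 + 1 = -20 + 1 = -19)
K - 1959 = -19 - 1959 = -1978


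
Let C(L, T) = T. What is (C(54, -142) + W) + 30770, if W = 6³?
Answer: 30844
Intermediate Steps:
W = 216
(C(54, -142) + W) + 30770 = (-142 + 216) + 30770 = 74 + 30770 = 30844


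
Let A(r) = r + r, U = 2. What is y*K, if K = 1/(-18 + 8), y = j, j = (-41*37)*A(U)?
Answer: 3034/5 ≈ 606.80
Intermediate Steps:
A(r) = 2*r
j = -6068 (j = (-41*37)*(2*2) = -1517*4 = -6068)
y = -6068
K = -⅒ (K = 1/(-10) = -⅒ ≈ -0.10000)
y*K = -6068*(-⅒) = 3034/5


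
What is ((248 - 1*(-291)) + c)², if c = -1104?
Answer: 319225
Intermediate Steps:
((248 - 1*(-291)) + c)² = ((248 - 1*(-291)) - 1104)² = ((248 + 291) - 1104)² = (539 - 1104)² = (-565)² = 319225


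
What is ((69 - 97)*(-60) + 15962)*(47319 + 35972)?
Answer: 1469419822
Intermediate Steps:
((69 - 97)*(-60) + 15962)*(47319 + 35972) = (-28*(-60) + 15962)*83291 = (1680 + 15962)*83291 = 17642*83291 = 1469419822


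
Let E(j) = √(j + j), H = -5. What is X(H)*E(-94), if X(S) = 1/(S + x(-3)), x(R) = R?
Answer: -I*√47/4 ≈ -1.7139*I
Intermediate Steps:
E(j) = √2*√j (E(j) = √(2*j) = √2*√j)
X(S) = 1/(-3 + S) (X(S) = 1/(S - 3) = 1/(-3 + S))
X(H)*E(-94) = (√2*√(-94))/(-3 - 5) = (√2*(I*√94))/(-8) = -I*√47/4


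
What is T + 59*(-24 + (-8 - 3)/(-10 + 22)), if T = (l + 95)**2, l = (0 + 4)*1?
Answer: 99971/12 ≈ 8330.9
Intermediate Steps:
l = 4 (l = 4*1 = 4)
T = 9801 (T = (4 + 95)**2 = 99**2 = 9801)
T + 59*(-24 + (-8 - 3)/(-10 + 22)) = 9801 + 59*(-24 + (-8 - 3)/(-10 + 22)) = 9801 + 59*(-24 - 11/12) = 9801 + 59*(-299/12) = 9801 - 17641/12 = 99971/12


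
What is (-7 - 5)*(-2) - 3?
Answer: 21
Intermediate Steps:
(-7 - 5)*(-2) - 3 = -12*(-2) - 3 = 24 - 3 = 21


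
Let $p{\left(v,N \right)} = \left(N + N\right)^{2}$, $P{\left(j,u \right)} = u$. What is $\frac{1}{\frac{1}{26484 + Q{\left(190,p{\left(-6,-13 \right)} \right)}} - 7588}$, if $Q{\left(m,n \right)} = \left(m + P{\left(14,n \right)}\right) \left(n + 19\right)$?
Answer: $- \frac{628354}{4767950151} \approx -0.00013179$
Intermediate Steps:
$p{\left(v,N \right)} = 4 N^{2}$ ($p{\left(v,N \right)} = \left(2 N\right)^{2} = 4 N^{2}$)
$Q{\left(m,n \right)} = \left(19 + n\right) \left(m + n\right)$ ($Q{\left(m,n \right)} = \left(m + n\right) \left(n + 19\right) = \left(m + n\right) \left(19 + n\right) = \left(19 + n\right) \left(m + n\right)$)
$\frac{1}{\frac{1}{26484 + Q{\left(190,p{\left(-6,-13 \right)} \right)}} - 7588} = \frac{1}{\frac{1}{26484 + \left(\left(4 \left(-13\right)^{2}\right)^{2} + 19 \cdot 190 + 19 \cdot 4 \left(-13\right)^{2} + 190 \cdot 4 \left(-13\right)^{2}\right)} - 7588} = \frac{1}{\frac{1}{26484 + \left(\left(4 \cdot 169\right)^{2} + 3610 + 19 \cdot 4 \cdot 169 + 190 \cdot 4 \cdot 169\right)} - 7588} = \frac{1}{\frac{1}{26484 + \left(676^{2} + 3610 + 19 \cdot 676 + 190 \cdot 676\right)} - 7588} = \frac{1}{\frac{1}{26484 + \left(456976 + 3610 + 12844 + 128440\right)} - 7588} = \frac{1}{\frac{1}{26484 + 601870} - 7588} = \frac{1}{\frac{1}{628354} - 7588} = \frac{1}{- \frac{4767950151}{628354}} = - \frac{628354}{4767950151}$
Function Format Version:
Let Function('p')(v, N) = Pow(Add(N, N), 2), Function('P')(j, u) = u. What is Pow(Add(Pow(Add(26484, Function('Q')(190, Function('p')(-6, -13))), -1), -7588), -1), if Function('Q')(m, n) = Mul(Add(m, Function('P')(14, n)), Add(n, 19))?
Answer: Rational(-628354, 4767950151) ≈ -0.00013179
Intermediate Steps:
Function('p')(v, N) = Mul(4, Pow(N, 2)) (Function('p')(v, N) = Pow(Mul(2, N), 2) = Mul(4, Pow(N, 2)))
Function('Q')(m, n) = Mul(Add(19, n), Add(m, n)) (Function('Q')(m, n) = Mul(Add(m, n), Add(n, 19)) = Mul(Add(m, n), Add(19, n)) = Mul(Add(19, n), Add(m, n)))
Pow(Add(Pow(Add(26484, Function('Q')(190, Function('p')(-6, -13))), -1), -7588), -1) = Pow(Add(Pow(Add(26484, Add(Pow(Mul(4, Pow(-13, 2)), 2), Mul(19, 190), Mul(19, Mul(4, Pow(-13, 2))), Mul(190, Mul(4, Pow(-13, 2))))), -1), -7588), -1) = Pow(Add(Pow(Add(26484, Add(Pow(Mul(4, 169), 2), 3610, Mul(19, Mul(4, 169)), Mul(190, Mul(4, 169)))), -1), -7588), -1) = Pow(Add(Pow(Add(26484, Add(Pow(676, 2), 3610, Mul(19, 676), Mul(190, 676))), -1), -7588), -1) = Pow(Add(Pow(Add(26484, Add(456976, 3610, 12844, 128440)), -1), -7588), -1) = Pow(Add(Pow(Add(26484, 601870), -1), -7588), -1) = Pow(Add(Pow(628354, -1), -7588), -1) = Pow(Add(Rational(1, 628354), -7588), -1) = Pow(Rational(-4767950151, 628354), -1) = Rational(-628354, 4767950151)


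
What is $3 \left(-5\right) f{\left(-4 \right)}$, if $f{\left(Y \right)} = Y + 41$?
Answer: $-555$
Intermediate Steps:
$f{\left(Y \right)} = 41 + Y$
$3 \left(-5\right) f{\left(-4 \right)} = 3 \left(-5\right) \left(41 - 4\right) = \left(-15\right) 37 = -555$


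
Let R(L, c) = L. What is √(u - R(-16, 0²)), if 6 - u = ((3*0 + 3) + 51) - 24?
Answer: 2*I*√2 ≈ 2.8284*I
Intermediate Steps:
u = -24 (u = 6 - (((3*0 + 3) + 51) - 24) = 6 - (((0 + 3) + 51) - 24) = 6 - ((3 + 51) - 24) = 6 - (54 - 24) = 6 - 1*30 = 6 - 30 = -24)
√(u - R(-16, 0²)) = √(-24 - 1*(-16)) = √(-24 + 16) = √(-8) = 2*I*√2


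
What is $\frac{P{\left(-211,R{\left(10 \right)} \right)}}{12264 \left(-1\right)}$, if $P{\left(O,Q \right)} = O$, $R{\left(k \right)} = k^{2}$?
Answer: $\frac{211}{12264} \approx 0.017205$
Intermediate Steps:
$\frac{P{\left(-211,R{\left(10 \right)} \right)}}{12264 \left(-1\right)} = - \frac{211}{12264 \left(-1\right)} = - \frac{211}{-12264} = \left(-211\right) \left(- \frac{1}{12264}\right) = \frac{211}{12264}$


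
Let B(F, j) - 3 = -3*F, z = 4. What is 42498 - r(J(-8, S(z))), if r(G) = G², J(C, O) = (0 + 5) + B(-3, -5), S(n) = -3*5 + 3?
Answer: 42209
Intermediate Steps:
S(n) = -12 (S(n) = -15 + 3 = -12)
B(F, j) = 3 - 3*F
J(C, O) = 17 (J(C, O) = (0 + 5) + (3 - 3*(-3)) = 5 + (3 + 9) = 5 + 12 = 17)
42498 - r(J(-8, S(z))) = 42498 - 1*17² = 42498 - 1*289 = 42498 - 289 = 42209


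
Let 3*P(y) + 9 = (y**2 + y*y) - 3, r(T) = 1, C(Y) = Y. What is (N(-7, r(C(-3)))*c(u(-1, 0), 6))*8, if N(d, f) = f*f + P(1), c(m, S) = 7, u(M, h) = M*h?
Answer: -392/3 ≈ -130.67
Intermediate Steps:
P(y) = -4 + 2*y**2/3 (P(y) = -3 + ((y**2 + y*y) - 3)/3 = -3 + ((y**2 + y**2) - 3)/3 = -3 + (2*y**2 - 3)/3 = -3 + (-3 + 2*y**2)/3 = -3 + (-1 + 2*y**2/3) = -4 + 2*y**2/3)
N(d, f) = -10/3 + f**2 (N(d, f) = f*f + (-4 + (2/3)*1**2) = f**2 + (-4 + (2/3)*1) = f**2 + (-4 + 2/3) = f**2 - 10/3 = -10/3 + f**2)
(N(-7, r(C(-3)))*c(u(-1, 0), 6))*8 = ((-10/3 + 1**2)*7)*8 = ((-10/3 + 1)*7)*8 = -7/3*7*8 = -49/3*8 = -392/3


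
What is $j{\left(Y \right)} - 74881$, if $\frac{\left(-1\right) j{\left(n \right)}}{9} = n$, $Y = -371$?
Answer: $-71542$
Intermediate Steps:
$j{\left(n \right)} = - 9 n$
$j{\left(Y \right)} - 74881 = \left(-9\right) \left(-371\right) - 74881 = 3339 - 74881 = -71542$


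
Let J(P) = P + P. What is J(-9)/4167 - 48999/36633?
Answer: -7586601/5653693 ≈ -1.3419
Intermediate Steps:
J(P) = 2*P
J(-9)/4167 - 48999/36633 = (2*(-9))/4167 - 48999/36633 = -18*1/4167 - 48999*1/36633 = -2/463 - 16333/12211 = -7586601/5653693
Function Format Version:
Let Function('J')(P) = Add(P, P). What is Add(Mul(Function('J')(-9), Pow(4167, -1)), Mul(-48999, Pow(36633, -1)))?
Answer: Rational(-7586601, 5653693) ≈ -1.3419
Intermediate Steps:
Function('J')(P) = Mul(2, P)
Add(Mul(Function('J')(-9), Pow(4167, -1)), Mul(-48999, Pow(36633, -1))) = Add(Mul(Mul(2, -9), Pow(4167, -1)), Mul(-48999, Pow(36633, -1))) = Add(Mul(-18, Rational(1, 4167)), Mul(-48999, Rational(1, 36633))) = Add(Rational(-2, 463), Rational(-16333, 12211)) = Rational(-7586601, 5653693)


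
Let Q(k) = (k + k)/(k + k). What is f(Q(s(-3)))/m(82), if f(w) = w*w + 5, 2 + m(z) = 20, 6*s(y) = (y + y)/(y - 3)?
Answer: ⅓ ≈ 0.33333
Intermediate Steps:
s(y) = y/(3*(-3 + y)) (s(y) = ((y + y)/(y - 3))/6 = ((2*y)/(-3 + y))/6 = (2*y/(-3 + y))/6 = y/(3*(-3 + y)))
Q(k) = 1 (Q(k) = (2*k)/((2*k)) = (2*k)*(1/(2*k)) = 1)
m(z) = 18 (m(z) = -2 + 20 = 18)
f(w) = 5 + w² (f(w) = w² + 5 = 5 + w²)
f(Q(s(-3)))/m(82) = (5 + 1²)/18 = (5 + 1)*(1/18) = 6*(1/18) = ⅓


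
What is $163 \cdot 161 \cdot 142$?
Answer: $3726506$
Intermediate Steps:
$163 \cdot 161 \cdot 142 = 26243 \cdot 142 = 3726506$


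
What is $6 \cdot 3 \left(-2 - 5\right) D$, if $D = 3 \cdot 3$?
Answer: $-1134$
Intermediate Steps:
$D = 9$
$6 \cdot 3 \left(-2 - 5\right) D = 6 \cdot 3 \left(-2 - 5\right) 9 = 6 \cdot 3 \left(-7\right) 9 = 6 \left(-21\right) 9 = \left(-126\right) 9 = -1134$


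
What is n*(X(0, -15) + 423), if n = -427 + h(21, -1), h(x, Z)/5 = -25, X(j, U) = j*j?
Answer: -233496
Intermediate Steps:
X(j, U) = j²
h(x, Z) = -125 (h(x, Z) = 5*(-25) = -125)
n = -552 (n = -427 - 125 = -552)
n*(X(0, -15) + 423) = -552*(0² + 423) = -552*(0 + 423) = -552*423 = -233496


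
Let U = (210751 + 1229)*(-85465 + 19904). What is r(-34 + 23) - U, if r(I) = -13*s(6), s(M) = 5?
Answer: 13897620715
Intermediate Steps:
U = -13897620780 (U = 211980*(-65561) = -13897620780)
r(I) = -65 (r(I) = -13*5 = -65)
r(-34 + 23) - U = -65 - 1*(-13897620780) = -65 + 13897620780 = 13897620715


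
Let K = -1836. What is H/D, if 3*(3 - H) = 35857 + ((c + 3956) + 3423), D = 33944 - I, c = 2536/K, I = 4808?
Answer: -19840559/40120272 ≈ -0.49453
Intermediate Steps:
c = -634/459 (c = 2536/(-1836) = 2536*(-1/1836) = -634/459 ≈ -1.3813)
D = 29136 (D = 33944 - 1*4808 = 33944 - 4808 = 29136)
H = -19840559/1377 (H = 3 - (35857 + ((-634/459 + 3956) + 3423))/3 = 3 - (35857 + (1815170/459 + 3423))/3 = 3 - (35857 + 3386327/459)/3 = 3 - ⅓*19844690/459 = 3 - 19844690/1377 = -19840559/1377 ≈ -14409.)
H/D = -19840559/1377/29136 = -19840559/1377*1/29136 = -19840559/40120272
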